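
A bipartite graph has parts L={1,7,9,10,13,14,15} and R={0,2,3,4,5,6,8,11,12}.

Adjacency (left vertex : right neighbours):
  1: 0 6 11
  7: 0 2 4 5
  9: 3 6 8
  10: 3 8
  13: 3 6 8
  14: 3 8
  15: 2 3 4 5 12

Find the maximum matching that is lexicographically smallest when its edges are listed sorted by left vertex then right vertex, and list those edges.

|M| = 6 (so the lex-smallest maximum matching has 6 edges)
process left vertices in ascending order; for each, take the smallest-labelled available neighbour that still permits 6 edges overall, or leave it unmatched if none does
lex-smallest matching: {1-0, 7-2, 9-3, 10-8, 13-6, 15-4}

Lex-smallest maximum matching: {(1,0), (7,2), (9,3), (10,8), (13,6), (15,4)}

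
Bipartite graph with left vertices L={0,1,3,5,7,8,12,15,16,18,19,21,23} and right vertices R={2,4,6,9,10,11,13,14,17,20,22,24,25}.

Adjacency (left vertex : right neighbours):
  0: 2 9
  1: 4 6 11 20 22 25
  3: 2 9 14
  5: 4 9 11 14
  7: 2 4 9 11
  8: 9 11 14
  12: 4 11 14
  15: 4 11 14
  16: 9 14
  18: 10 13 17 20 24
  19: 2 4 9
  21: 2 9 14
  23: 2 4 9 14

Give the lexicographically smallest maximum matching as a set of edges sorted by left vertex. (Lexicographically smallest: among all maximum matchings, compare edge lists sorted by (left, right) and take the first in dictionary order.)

Lex-smallest maximum matching: {(0,2), (1,6), (3,9), (5,4), (7,11), (8,14), (18,10)}

|M| = 7 (so the lex-smallest maximum matching has 7 edges)
process left vertices in ascending order; for each, take the smallest-labelled available neighbour that still permits 7 edges overall, or leave it unmatched if none does
lex-smallest matching: {0-2, 1-6, 3-9, 5-4, 7-11, 8-14, 18-10}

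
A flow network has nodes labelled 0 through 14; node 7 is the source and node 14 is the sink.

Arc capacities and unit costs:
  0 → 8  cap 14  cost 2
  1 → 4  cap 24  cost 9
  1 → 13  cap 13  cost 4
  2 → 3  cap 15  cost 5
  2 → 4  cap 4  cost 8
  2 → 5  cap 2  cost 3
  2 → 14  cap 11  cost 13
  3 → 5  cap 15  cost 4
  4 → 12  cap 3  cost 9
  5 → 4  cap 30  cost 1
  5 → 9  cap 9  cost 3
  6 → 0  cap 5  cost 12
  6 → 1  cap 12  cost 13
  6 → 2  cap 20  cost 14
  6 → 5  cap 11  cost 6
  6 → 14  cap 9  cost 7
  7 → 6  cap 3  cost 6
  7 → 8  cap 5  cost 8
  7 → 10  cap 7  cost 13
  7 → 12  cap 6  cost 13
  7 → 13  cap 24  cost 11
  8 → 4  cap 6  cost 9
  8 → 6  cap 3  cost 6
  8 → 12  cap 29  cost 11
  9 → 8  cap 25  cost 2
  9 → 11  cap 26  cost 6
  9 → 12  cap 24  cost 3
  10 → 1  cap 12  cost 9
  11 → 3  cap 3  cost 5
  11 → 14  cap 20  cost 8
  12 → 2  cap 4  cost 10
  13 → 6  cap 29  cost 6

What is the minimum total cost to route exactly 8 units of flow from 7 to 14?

Minimum cost for 8 units: 150

shortest-cost path #1: 7→6→14 push 3 @ unit cost 13 (adds 39)
shortest-cost path #2: 7→8→6→14 push 3 @ unit cost 21 (adds 63)
shortest-cost path #3: 7→13→6→14 push 2 @ unit cost 24 (adds 48)
total cost = 150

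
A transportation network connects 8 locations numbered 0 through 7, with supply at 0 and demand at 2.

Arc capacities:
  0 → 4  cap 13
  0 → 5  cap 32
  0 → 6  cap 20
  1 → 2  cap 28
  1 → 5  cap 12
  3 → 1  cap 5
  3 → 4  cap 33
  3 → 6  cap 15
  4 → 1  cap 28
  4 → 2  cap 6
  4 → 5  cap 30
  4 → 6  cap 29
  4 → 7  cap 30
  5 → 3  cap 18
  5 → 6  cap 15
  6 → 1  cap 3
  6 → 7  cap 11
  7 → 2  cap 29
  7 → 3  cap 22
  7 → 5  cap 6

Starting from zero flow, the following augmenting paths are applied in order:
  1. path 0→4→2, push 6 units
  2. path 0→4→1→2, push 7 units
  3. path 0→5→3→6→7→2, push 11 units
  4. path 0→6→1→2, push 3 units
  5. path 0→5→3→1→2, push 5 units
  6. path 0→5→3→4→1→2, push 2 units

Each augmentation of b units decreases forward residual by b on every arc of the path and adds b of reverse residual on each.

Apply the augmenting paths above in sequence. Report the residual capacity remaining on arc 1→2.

Residual capacity of (1,2): 11

after path 1 (0→4→2, push 6): res(1,2)=28
after path 2 (0→4→1→2, push 7): res(1,2)=21
after path 3 (0→5→3→6→7→2, push 11): res(1,2)=21
after path 4 (0→6→1→2, push 3): res(1,2)=18
after path 5 (0→5→3→1→2, push 5): res(1,2)=13
after path 6 (0→5→3→4→1→2, push 2): res(1,2)=11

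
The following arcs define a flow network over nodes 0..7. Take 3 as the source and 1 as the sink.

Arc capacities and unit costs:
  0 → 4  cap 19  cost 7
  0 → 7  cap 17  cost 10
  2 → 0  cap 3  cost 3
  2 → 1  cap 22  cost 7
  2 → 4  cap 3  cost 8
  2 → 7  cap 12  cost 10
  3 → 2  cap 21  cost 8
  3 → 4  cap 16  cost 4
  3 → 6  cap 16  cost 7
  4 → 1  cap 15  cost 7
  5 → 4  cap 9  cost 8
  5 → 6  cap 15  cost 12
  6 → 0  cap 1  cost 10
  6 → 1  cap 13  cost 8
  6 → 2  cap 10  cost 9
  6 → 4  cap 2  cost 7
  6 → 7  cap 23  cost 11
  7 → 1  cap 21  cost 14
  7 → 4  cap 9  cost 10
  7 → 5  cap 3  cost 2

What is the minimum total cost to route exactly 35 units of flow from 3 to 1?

shortest-cost path #1: 3→4→1 push 15 @ unit cost 11 (adds 165)
shortest-cost path #2: 3→6→1 push 13 @ unit cost 15 (adds 195)
shortest-cost path #3: 3→2→1 push 7 @ unit cost 15 (adds 105)
total cost = 465

Minimum cost for 35 units: 465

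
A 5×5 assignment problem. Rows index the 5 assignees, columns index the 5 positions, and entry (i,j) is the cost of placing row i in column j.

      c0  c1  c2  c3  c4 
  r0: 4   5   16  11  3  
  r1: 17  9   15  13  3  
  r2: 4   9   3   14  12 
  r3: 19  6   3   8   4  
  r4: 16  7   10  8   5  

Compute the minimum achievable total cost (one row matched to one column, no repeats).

Minimum assignment cost: 23

optimal assignment: row0→col1 (cost 5), row1→col4 (cost 3), row2→col0 (cost 4), row3→col2 (cost 3), row4→col3 (cost 8)
total = 5 + 3 + 4 + 3 + 8 = 23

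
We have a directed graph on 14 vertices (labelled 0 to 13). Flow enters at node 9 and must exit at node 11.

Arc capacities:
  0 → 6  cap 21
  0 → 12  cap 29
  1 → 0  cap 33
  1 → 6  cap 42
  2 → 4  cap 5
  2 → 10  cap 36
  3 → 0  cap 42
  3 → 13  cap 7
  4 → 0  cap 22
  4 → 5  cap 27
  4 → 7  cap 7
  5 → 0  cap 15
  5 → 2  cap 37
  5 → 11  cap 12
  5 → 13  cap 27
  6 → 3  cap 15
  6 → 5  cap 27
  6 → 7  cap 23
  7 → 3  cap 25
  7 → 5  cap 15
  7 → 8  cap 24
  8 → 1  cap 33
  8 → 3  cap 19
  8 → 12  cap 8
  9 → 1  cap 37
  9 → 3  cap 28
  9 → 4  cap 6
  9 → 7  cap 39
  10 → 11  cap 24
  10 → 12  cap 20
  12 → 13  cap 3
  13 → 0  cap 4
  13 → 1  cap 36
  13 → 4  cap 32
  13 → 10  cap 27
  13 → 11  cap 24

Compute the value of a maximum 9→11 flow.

augment #1: 9→3→13→11 bottleneck 7, total now 7
augment #2: 9→4→5→11 bottleneck 6, total now 13
augment #3: 9→7→5→11 bottleneck 6, total now 19
augment #4: 9→7→5→13→11 bottleneck 9, total now 28
augment #5: 9→1→0→12→13→11 bottleneck 3, total now 31
augment #6: 9→1→6→5→13→11 bottleneck 5, total now 36
augment #7: 9→1→6→5→2→10→11 bottleneck 22, total now 58

Maximum flow value: 58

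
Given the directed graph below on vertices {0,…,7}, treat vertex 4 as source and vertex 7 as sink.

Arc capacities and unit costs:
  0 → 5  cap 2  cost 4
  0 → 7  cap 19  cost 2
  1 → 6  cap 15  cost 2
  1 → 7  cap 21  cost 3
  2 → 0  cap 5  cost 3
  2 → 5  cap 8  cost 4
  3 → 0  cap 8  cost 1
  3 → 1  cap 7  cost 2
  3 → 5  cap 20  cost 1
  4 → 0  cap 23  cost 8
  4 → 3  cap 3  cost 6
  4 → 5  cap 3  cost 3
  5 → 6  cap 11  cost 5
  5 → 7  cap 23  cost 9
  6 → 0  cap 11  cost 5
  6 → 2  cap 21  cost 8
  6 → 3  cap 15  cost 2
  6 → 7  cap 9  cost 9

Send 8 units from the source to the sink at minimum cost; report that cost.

Minimum cost for 8 units: 77

shortest-cost path #1: 4→3→0→7 push 3 @ unit cost 9 (adds 27)
shortest-cost path #2: 4→0→7 push 5 @ unit cost 10 (adds 50)
total cost = 77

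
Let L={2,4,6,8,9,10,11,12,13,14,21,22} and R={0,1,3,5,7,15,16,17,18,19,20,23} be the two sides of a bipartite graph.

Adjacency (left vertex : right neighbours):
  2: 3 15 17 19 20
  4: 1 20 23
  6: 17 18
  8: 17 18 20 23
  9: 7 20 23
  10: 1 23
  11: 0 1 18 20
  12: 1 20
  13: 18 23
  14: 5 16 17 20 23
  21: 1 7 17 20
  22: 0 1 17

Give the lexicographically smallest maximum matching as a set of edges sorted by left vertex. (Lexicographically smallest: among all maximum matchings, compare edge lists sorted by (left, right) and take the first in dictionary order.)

Lex-smallest maximum matching: {(2,3), (4,1), (6,17), (8,18), (9,7), (10,23), (11,0), (12,20), (14,5)}

|M| = 9 (so the lex-smallest maximum matching has 9 edges)
process left vertices in ascending order; for each, take the smallest-labelled available neighbour that still permits 9 edges overall, or leave it unmatched if none does
lex-smallest matching: {2-3, 4-1, 6-17, 8-18, 9-7, 10-23, 11-0, 12-20, 14-5}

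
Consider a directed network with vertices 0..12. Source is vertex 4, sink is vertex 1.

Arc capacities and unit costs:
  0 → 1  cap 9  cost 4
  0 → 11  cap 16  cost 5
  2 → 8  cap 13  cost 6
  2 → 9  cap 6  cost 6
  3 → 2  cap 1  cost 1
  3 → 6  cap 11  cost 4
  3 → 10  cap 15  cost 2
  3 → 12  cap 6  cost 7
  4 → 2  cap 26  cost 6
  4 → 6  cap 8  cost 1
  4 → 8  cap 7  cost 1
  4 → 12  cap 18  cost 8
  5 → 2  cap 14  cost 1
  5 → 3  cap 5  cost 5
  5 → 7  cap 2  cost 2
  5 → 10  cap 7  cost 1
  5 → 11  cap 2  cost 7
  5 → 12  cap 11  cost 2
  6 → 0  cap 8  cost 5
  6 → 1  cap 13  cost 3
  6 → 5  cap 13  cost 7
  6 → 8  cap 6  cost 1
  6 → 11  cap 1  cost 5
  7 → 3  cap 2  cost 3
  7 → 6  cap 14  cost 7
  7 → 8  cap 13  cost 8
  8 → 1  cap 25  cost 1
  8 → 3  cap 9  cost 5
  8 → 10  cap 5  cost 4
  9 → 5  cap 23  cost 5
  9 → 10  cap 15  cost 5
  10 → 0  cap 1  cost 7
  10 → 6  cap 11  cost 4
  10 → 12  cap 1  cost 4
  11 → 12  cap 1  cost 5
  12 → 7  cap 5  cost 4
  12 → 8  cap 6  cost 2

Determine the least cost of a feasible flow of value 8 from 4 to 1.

shortest-cost path #1: 4→8→1 push 7 @ unit cost 2 (adds 14)
shortest-cost path #2: 4→6→8→1 push 1 @ unit cost 3 (adds 3)
total cost = 17

Minimum cost for 8 units: 17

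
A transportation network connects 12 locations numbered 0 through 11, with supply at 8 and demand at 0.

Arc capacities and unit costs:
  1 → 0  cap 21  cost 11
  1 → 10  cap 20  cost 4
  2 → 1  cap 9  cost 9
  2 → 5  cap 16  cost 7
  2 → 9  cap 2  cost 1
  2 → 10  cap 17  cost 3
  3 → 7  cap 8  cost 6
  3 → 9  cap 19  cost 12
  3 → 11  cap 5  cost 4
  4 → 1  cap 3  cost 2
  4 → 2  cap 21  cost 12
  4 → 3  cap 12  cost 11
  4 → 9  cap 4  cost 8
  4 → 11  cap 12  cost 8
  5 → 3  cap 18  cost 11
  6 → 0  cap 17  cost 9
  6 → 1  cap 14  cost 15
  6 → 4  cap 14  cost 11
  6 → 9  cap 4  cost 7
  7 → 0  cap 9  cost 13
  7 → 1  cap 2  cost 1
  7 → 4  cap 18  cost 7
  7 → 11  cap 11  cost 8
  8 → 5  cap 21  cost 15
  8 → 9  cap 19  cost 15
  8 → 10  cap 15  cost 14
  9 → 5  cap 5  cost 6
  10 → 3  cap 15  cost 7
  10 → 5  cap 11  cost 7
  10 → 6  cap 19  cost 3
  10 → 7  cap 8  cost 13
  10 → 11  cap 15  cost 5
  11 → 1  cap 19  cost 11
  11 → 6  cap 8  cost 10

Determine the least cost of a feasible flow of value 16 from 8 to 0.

Minimum cost for 16 units: 434

shortest-cost path #1: 8→10→6→0 push 15 @ unit cost 26 (adds 390)
shortest-cost path #2: 8→5→3→7→1→0 push 1 @ unit cost 44 (adds 44)
total cost = 434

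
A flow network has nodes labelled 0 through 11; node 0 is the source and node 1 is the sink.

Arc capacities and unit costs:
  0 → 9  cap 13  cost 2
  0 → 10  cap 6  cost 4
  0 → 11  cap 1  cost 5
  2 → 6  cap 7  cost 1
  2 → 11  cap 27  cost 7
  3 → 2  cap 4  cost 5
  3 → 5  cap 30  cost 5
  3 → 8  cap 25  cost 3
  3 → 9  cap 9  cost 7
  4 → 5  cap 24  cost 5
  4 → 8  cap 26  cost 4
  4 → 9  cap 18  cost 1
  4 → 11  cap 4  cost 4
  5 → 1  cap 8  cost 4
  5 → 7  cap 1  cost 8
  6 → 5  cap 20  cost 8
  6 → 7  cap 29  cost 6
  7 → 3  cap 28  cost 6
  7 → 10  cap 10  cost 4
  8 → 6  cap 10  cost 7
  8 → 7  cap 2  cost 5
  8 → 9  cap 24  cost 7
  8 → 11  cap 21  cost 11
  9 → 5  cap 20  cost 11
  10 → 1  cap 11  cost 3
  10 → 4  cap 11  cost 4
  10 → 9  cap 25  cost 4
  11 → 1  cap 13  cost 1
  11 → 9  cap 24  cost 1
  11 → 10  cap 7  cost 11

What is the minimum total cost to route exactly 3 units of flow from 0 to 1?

Minimum cost for 3 units: 20

shortest-cost path #1: 0→11→1 push 1 @ unit cost 6 (adds 6)
shortest-cost path #2: 0→10→1 push 2 @ unit cost 7 (adds 14)
total cost = 20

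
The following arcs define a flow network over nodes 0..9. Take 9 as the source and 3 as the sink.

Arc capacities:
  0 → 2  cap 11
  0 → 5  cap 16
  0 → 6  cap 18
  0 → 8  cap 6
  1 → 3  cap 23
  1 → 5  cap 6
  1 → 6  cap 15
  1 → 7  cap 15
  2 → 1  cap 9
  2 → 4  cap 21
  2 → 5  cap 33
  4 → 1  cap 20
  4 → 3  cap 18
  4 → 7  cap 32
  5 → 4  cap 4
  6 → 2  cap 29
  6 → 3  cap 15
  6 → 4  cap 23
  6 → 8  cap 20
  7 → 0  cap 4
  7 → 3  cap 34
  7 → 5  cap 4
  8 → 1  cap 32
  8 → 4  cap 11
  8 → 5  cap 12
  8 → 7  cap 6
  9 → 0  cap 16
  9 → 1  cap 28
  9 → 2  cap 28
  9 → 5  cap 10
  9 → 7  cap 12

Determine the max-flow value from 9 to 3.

Maximum flow value: 88

augment #1: 9→1→3 bottleneck 23, total now 23
augment #2: 9→7→3 bottleneck 12, total now 35
augment #3: 9→0→6→3 bottleneck 15, total now 50
augment #4: 9→1→7→3 bottleneck 5, total now 55
augment #5: 9→2→4→3 bottleneck 18, total now 73
augment #6: 9→0→8→7→3 bottleneck 1, total now 74
augment #7: 9→2→1→7→3 bottleneck 9, total now 83
augment #8: 9→2→4→7→3 bottleneck 1, total now 84
augment #9: 9→5→4→7→3 bottleneck 4, total now 88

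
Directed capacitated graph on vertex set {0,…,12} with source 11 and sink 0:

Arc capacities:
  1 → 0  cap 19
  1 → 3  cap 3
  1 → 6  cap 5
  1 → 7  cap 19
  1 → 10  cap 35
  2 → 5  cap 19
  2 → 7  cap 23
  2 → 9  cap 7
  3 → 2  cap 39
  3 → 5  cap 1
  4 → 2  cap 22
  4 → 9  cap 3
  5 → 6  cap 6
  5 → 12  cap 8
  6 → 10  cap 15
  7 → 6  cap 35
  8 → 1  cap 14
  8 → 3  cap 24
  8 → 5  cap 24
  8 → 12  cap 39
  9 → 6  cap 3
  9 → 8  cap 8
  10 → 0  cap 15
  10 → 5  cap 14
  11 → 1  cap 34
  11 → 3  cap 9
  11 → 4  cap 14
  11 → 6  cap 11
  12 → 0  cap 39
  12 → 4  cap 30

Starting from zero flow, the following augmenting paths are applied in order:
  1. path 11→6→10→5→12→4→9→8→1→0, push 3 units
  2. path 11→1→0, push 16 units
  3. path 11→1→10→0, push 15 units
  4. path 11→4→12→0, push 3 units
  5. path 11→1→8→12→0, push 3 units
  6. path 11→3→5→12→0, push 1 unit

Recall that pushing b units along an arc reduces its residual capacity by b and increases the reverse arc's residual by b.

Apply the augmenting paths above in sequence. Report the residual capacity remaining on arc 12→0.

Residual capacity of (12,0): 32

after path 1 (11→6→10→5→12→4→9→8→1→0, push 3): res(12,0)=39
after path 2 (11→1→0, push 16): res(12,0)=39
after path 3 (11→1→10→0, push 15): res(12,0)=39
after path 4 (11→4→12→0, push 3): res(12,0)=36
after path 5 (11→1→8→12→0, push 3): res(12,0)=33
after path 6 (11→3→5→12→0, push 1): res(12,0)=32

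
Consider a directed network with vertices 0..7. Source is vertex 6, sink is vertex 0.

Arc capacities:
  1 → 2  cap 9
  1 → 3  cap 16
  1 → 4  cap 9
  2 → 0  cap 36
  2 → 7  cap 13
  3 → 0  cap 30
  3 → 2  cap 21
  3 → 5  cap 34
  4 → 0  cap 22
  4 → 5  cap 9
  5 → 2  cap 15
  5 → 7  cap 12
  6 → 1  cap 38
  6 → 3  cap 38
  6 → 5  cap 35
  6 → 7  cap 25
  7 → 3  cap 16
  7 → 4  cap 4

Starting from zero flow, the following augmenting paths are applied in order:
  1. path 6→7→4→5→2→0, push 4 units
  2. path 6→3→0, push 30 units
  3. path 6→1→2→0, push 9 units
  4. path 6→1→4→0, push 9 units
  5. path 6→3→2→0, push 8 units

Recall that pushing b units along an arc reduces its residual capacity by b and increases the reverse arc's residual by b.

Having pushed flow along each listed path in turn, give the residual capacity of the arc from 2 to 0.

after path 1 (6→7→4→5→2→0, push 4): res(2,0)=32
after path 2 (6→3→0, push 30): res(2,0)=32
after path 3 (6→1→2→0, push 9): res(2,0)=23
after path 4 (6→1→4→0, push 9): res(2,0)=23
after path 5 (6→3→2→0, push 8): res(2,0)=15

Residual capacity of (2,0): 15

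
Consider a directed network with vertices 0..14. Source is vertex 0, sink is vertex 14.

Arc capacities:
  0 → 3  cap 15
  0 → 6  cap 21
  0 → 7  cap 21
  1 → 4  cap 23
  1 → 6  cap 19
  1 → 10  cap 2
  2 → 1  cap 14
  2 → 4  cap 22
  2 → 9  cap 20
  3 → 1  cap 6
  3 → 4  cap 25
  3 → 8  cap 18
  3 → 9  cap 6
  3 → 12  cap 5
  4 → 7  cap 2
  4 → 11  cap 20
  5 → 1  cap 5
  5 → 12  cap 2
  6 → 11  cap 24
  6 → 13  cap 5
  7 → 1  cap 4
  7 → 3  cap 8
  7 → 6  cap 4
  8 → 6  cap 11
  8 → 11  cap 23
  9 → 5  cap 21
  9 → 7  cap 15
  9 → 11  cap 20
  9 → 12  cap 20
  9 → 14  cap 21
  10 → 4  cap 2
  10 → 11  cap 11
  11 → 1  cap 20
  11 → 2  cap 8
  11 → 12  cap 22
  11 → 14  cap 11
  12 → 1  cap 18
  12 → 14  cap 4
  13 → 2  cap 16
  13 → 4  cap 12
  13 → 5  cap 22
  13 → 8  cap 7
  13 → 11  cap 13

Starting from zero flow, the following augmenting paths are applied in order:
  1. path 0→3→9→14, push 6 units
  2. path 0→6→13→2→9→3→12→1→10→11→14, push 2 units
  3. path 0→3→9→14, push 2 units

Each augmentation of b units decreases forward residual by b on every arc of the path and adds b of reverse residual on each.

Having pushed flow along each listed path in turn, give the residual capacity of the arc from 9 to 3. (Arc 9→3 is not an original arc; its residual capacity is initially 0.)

Residual capacity of (9,3): 6

after path 1 (0→3→9→14, push 6): res(9,3)=6
after path 2 (0→6→13→2→9→3→12→1→10→11→14, push 2): res(9,3)=4
after path 3 (0→3→9→14, push 2): res(9,3)=6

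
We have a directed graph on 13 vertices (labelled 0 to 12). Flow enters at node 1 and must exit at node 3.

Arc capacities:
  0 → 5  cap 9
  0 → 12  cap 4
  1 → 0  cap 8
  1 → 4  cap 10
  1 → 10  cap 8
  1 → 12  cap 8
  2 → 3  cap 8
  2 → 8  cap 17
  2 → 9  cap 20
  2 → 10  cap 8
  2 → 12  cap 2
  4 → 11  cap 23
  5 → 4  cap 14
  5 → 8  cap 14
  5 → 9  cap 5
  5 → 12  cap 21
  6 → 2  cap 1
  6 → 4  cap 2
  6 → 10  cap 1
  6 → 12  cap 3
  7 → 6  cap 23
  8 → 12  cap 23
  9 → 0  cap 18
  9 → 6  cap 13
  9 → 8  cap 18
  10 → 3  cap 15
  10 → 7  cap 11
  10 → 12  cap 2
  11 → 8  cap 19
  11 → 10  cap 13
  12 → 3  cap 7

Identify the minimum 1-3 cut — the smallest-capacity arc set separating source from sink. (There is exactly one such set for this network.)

augment #1: 1→10→3 push 8
augment #2: 1→12→3 push 7
augment #3: 1→4→11→10→3 push 7
augment #4: 1→0→5→9→6→2→3 push 1
max flow = 23; residual-reachable set from 1 gives S-side
cut edges (S→T): {(6,2), (10,3), (12,3)} total cap 23

Min-cut arcs: {(6,2), (10,3), (12,3)} (total capacity 23)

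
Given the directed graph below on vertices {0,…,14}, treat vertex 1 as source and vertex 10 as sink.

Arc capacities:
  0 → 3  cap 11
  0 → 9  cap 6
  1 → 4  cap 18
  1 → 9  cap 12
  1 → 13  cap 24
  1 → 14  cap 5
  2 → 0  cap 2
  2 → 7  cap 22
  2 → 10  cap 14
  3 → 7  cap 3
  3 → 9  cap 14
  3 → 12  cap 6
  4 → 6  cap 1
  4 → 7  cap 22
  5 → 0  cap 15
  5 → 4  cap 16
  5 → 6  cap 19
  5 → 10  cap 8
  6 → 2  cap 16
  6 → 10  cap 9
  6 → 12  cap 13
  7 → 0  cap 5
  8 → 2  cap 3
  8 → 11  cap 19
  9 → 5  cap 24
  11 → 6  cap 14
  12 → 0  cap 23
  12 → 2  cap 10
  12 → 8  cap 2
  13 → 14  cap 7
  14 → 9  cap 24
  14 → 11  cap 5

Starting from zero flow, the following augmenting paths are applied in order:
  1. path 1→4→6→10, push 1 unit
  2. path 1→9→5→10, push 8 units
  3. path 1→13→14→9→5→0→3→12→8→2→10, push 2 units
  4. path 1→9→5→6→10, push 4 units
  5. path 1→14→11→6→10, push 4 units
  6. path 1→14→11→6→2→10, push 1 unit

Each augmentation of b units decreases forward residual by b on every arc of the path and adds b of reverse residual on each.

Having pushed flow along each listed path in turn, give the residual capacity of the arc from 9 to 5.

after path 1 (1→4→6→10, push 1): res(9,5)=24
after path 2 (1→9→5→10, push 8): res(9,5)=16
after path 3 (1→13→14→9→5→0→3→12→8→2→10, push 2): res(9,5)=14
after path 4 (1→9→5→6→10, push 4): res(9,5)=10
after path 5 (1→14→11→6→10, push 4): res(9,5)=10
after path 6 (1→14→11→6→2→10, push 1): res(9,5)=10

Residual capacity of (9,5): 10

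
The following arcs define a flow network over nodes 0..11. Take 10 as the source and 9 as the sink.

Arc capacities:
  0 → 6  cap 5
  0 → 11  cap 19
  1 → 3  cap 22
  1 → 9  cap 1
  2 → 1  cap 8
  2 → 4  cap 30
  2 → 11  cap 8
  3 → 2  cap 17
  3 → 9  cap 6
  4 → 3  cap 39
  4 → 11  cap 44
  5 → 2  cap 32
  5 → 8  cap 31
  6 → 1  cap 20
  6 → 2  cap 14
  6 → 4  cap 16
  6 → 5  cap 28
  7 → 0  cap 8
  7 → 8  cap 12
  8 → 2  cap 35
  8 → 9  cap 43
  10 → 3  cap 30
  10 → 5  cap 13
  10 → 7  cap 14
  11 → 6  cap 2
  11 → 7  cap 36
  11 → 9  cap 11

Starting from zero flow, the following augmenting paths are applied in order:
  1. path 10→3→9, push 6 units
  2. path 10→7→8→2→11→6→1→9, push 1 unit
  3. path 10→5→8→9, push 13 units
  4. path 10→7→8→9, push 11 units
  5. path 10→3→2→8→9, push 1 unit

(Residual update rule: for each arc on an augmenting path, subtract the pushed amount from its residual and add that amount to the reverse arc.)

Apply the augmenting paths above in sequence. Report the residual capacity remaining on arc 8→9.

after path 1 (10→3→9, push 6): res(8,9)=43
after path 2 (10→7→8→2→11→6→1→9, push 1): res(8,9)=43
after path 3 (10→5→8→9, push 13): res(8,9)=30
after path 4 (10→7→8→9, push 11): res(8,9)=19
after path 5 (10→3→2→8→9, push 1): res(8,9)=18

Residual capacity of (8,9): 18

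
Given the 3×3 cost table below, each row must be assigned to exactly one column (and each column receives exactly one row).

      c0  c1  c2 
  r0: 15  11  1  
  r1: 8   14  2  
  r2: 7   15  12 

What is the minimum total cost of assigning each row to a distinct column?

Minimum assignment cost: 20

optimal assignment: row0→col1 (cost 11), row1→col2 (cost 2), row2→col0 (cost 7)
total = 11 + 2 + 7 = 20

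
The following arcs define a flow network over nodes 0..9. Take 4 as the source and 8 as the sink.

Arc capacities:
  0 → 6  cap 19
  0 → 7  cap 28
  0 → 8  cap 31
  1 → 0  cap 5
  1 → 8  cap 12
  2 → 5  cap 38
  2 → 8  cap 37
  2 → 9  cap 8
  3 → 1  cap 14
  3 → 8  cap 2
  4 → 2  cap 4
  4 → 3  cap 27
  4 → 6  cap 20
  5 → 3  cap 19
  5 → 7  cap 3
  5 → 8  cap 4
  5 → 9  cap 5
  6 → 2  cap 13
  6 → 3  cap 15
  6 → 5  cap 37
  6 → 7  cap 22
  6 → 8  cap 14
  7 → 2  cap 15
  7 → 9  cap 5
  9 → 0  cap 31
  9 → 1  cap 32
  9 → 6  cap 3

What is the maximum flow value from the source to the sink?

augment #1: 4→2→8 bottleneck 4, total now 4
augment #2: 4→3→8 bottleneck 2, total now 6
augment #3: 4→6→8 bottleneck 14, total now 20
augment #4: 4→3→1→8 bottleneck 12, total now 32
augment #5: 4→6→2→8 bottleneck 6, total now 38
augment #6: 4→3→1→0→8 bottleneck 2, total now 40

Maximum flow value: 40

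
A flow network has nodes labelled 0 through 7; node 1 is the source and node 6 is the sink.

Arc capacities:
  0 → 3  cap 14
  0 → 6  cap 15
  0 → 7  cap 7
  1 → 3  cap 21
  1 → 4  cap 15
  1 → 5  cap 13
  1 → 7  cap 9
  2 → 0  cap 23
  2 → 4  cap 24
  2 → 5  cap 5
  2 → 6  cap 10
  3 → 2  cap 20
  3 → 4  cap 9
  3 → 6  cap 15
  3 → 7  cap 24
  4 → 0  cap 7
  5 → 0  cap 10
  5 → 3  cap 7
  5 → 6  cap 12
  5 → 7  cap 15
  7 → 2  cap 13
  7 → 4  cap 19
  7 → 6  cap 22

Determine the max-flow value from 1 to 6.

Maximum flow value: 50

augment #1: 1→3→6 bottleneck 15, total now 15
augment #2: 1→5→6 bottleneck 12, total now 27
augment #3: 1→7→6 bottleneck 9, total now 36
augment #4: 1→3→2→6 bottleneck 6, total now 42
augment #5: 1→4→0→6 bottleneck 7, total now 49
augment #6: 1→5→0→6 bottleneck 1, total now 50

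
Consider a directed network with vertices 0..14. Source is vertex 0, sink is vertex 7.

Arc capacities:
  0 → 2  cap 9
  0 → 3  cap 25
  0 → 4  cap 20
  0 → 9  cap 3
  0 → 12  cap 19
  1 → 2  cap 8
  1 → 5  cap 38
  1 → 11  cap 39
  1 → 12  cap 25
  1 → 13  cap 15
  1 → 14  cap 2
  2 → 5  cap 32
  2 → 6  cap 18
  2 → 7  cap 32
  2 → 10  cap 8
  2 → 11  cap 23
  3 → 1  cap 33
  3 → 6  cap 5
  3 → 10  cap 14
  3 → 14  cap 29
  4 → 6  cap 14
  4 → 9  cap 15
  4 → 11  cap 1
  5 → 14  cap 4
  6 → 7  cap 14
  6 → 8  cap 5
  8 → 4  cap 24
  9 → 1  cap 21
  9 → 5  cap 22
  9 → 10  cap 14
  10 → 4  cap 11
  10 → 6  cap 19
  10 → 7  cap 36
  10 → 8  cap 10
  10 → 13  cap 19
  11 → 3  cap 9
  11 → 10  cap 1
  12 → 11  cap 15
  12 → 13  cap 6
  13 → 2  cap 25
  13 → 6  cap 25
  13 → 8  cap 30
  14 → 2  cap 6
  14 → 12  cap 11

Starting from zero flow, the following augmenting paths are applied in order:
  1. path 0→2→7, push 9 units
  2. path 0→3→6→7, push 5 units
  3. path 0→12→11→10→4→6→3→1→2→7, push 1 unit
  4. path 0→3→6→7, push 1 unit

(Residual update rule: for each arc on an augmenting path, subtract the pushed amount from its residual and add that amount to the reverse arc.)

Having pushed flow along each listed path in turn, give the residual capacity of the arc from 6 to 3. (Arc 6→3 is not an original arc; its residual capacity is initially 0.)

after path 1 (0→2→7, push 9): res(6,3)=0
after path 2 (0→3→6→7, push 5): res(6,3)=5
after path 3 (0→12→11→10→4→6→3→1→2→7, push 1): res(6,3)=4
after path 4 (0→3→6→7, push 1): res(6,3)=5

Residual capacity of (6,3): 5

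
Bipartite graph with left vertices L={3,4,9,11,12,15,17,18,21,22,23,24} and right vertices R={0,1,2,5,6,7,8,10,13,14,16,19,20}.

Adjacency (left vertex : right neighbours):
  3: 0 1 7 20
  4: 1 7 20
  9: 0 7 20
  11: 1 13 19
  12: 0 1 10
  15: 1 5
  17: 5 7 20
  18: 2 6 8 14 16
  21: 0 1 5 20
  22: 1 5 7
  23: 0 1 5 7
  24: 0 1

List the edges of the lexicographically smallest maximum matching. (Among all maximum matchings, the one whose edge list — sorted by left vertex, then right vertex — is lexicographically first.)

|M| = 8 (so the lex-smallest maximum matching has 8 edges)
process left vertices in ascending order; for each, take the smallest-labelled available neighbour that still permits 8 edges overall, or leave it unmatched if none does
lex-smallest matching: {3-0, 4-1, 9-7, 11-13, 12-10, 15-5, 17-20, 18-2}

Lex-smallest maximum matching: {(3,0), (4,1), (9,7), (11,13), (12,10), (15,5), (17,20), (18,2)}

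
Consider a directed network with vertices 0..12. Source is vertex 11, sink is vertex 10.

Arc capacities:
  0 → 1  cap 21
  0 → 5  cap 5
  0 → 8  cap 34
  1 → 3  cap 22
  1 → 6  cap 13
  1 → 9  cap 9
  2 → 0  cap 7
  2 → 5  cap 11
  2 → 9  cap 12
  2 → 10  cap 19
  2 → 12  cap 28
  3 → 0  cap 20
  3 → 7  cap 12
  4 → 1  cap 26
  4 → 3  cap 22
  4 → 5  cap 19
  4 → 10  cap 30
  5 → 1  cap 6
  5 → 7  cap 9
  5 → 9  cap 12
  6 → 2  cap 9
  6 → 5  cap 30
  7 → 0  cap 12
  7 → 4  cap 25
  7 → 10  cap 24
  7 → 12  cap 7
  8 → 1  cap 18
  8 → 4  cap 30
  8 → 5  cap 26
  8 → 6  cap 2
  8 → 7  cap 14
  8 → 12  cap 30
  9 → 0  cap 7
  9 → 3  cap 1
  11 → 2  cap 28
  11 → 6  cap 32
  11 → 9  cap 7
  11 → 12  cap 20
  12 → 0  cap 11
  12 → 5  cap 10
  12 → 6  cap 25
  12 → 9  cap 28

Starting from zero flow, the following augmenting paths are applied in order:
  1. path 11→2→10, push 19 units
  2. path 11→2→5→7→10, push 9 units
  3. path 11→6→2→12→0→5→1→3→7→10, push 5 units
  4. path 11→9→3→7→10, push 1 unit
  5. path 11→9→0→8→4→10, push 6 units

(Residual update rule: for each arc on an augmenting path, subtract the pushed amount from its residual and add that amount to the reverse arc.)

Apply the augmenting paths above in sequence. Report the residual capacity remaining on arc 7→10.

after path 1 (11→2→10, push 19): res(7,10)=24
after path 2 (11→2→5→7→10, push 9): res(7,10)=15
after path 3 (11→6→2→12→0→5→1→3→7→10, push 5): res(7,10)=10
after path 4 (11→9→3→7→10, push 1): res(7,10)=9
after path 5 (11→9→0→8→4→10, push 6): res(7,10)=9

Residual capacity of (7,10): 9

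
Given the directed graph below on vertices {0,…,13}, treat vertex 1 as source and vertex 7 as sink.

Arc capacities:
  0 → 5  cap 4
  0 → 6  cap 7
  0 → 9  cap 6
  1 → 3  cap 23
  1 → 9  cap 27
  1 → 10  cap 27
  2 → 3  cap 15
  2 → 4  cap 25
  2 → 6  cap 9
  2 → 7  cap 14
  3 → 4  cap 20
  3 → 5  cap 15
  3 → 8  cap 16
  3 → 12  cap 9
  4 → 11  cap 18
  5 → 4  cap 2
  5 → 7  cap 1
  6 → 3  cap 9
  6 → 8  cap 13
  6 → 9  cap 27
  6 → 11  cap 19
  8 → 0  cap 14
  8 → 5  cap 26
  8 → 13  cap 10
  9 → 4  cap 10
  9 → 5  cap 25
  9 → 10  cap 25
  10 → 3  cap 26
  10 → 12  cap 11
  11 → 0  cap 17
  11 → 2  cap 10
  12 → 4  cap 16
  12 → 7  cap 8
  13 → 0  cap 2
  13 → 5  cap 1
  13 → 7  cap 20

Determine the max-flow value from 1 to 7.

Maximum flow value: 29

augment #1: 1→3→5→7 bottleneck 1, total now 1
augment #2: 1→3→12→7 bottleneck 8, total now 9
augment #3: 1→3→8→13→7 bottleneck 10, total now 19
augment #4: 1→3→4→11→2→7 bottleneck 4, total now 23
augment #5: 1→9→4→11→2→7 bottleneck 6, total now 29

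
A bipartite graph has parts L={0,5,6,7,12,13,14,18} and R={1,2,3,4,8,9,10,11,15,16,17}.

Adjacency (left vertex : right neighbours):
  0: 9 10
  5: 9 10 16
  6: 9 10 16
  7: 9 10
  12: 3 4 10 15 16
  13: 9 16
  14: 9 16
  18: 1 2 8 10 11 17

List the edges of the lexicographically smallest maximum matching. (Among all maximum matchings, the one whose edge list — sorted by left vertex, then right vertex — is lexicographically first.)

|M| = 5 (so the lex-smallest maximum matching has 5 edges)
process left vertices in ascending order; for each, take the smallest-labelled available neighbour that still permits 5 edges overall, or leave it unmatched if none does
lex-smallest matching: {0-9, 5-10, 6-16, 12-3, 18-1}

Lex-smallest maximum matching: {(0,9), (5,10), (6,16), (12,3), (18,1)}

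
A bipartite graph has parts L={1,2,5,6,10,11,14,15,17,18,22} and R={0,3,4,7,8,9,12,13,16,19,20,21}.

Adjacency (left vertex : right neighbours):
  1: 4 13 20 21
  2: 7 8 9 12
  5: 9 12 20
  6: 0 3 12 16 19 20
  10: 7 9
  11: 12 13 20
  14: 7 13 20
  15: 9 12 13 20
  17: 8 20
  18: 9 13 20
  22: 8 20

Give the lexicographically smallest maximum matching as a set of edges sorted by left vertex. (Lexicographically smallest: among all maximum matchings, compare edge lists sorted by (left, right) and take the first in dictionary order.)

|M| = 8 (so the lex-smallest maximum matching has 8 edges)
process left vertices in ascending order; for each, take the smallest-labelled available neighbour that still permits 8 edges overall, or leave it unmatched if none does
lex-smallest matching: {1-4, 2-7, 5-9, 6-0, 11-12, 14-13, 15-20, 17-8}

Lex-smallest maximum matching: {(1,4), (2,7), (5,9), (6,0), (11,12), (14,13), (15,20), (17,8)}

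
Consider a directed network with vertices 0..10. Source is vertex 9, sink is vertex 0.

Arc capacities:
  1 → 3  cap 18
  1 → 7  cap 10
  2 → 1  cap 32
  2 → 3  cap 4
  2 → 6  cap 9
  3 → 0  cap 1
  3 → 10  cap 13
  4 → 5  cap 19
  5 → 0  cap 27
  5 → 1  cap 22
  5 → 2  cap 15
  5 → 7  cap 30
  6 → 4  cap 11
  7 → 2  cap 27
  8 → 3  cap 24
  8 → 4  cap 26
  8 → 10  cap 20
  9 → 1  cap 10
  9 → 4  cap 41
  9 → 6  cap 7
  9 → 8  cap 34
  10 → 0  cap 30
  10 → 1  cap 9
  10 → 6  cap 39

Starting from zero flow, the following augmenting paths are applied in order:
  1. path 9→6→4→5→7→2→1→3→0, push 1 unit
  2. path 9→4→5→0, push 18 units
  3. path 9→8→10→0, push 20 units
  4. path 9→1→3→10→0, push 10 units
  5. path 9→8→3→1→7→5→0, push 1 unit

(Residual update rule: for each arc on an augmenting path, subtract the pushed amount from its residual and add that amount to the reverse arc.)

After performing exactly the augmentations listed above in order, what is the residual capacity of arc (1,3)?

after path 1 (9→6→4→5→7→2→1→3→0, push 1): res(1,3)=17
after path 2 (9→4→5→0, push 18): res(1,3)=17
after path 3 (9→8→10→0, push 20): res(1,3)=17
after path 4 (9→1→3→10→0, push 10): res(1,3)=7
after path 5 (9→8→3→1→7→5→0, push 1): res(1,3)=8

Residual capacity of (1,3): 8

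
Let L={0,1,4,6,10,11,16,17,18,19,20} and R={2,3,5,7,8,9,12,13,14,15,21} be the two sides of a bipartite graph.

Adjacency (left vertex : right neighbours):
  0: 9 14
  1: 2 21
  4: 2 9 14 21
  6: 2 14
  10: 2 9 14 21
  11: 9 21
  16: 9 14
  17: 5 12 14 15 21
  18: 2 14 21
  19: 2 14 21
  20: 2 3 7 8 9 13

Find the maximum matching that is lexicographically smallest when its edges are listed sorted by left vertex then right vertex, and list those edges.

Lex-smallest maximum matching: {(0,9), (1,2), (4,14), (10,21), (17,5), (20,3)}

|M| = 6 (so the lex-smallest maximum matching has 6 edges)
process left vertices in ascending order; for each, take the smallest-labelled available neighbour that still permits 6 edges overall, or leave it unmatched if none does
lex-smallest matching: {0-9, 1-2, 4-14, 10-21, 17-5, 20-3}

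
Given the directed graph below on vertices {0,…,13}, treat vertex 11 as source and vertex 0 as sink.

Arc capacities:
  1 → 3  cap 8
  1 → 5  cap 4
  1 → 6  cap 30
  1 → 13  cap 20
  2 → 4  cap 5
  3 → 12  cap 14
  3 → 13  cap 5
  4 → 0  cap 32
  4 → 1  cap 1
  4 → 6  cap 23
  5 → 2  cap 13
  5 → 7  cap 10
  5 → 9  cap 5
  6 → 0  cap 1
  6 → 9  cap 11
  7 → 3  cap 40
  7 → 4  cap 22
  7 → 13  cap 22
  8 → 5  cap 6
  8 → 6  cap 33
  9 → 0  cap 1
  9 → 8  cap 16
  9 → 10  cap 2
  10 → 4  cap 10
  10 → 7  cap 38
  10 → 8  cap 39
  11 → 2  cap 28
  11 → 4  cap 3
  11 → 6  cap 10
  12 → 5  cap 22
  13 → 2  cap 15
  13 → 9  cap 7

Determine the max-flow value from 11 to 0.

Maximum flow value: 18

augment #1: 11→4→0 bottleneck 3, total now 3
augment #2: 11→6→0 bottleneck 1, total now 4
augment #3: 11→2→4→0 bottleneck 5, total now 9
augment #4: 11→6→9→0 bottleneck 1, total now 10
augment #5: 11→6→9→10→4→0 bottleneck 2, total now 12
augment #6: 11→6→9→8→5→7→4→0 bottleneck 6, total now 18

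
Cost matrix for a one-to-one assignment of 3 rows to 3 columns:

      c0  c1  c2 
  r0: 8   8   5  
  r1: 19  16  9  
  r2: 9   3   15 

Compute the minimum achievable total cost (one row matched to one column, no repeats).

optimal assignment: row0→col0 (cost 8), row1→col2 (cost 9), row2→col1 (cost 3)
total = 8 + 9 + 3 = 20

Minimum assignment cost: 20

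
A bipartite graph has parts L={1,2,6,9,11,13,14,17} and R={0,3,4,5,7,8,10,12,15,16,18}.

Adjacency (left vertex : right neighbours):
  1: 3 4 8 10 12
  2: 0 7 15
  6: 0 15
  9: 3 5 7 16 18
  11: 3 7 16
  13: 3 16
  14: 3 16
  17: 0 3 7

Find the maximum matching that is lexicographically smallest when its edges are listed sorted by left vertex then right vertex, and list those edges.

Lex-smallest maximum matching: {(1,4), (2,0), (6,15), (9,5), (11,3), (13,16), (17,7)}

|M| = 7 (so the lex-smallest maximum matching has 7 edges)
process left vertices in ascending order; for each, take the smallest-labelled available neighbour that still permits 7 edges overall, or leave it unmatched if none does
lex-smallest matching: {1-4, 2-0, 6-15, 9-5, 11-3, 13-16, 17-7}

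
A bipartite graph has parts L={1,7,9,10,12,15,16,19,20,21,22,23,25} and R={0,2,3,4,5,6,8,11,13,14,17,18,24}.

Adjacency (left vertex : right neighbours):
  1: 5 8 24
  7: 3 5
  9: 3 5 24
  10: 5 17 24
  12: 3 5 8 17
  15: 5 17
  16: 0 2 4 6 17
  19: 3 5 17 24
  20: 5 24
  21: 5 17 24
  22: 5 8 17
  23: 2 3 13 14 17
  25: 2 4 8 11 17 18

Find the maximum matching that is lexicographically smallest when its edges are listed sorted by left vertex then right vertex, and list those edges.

Lex-smallest maximum matching: {(1,5), (7,3), (9,24), (10,17), (12,8), (16,0), (23,2), (25,4)}

|M| = 8 (so the lex-smallest maximum matching has 8 edges)
process left vertices in ascending order; for each, take the smallest-labelled available neighbour that still permits 8 edges overall, or leave it unmatched if none does
lex-smallest matching: {1-5, 7-3, 9-24, 10-17, 12-8, 16-0, 23-2, 25-4}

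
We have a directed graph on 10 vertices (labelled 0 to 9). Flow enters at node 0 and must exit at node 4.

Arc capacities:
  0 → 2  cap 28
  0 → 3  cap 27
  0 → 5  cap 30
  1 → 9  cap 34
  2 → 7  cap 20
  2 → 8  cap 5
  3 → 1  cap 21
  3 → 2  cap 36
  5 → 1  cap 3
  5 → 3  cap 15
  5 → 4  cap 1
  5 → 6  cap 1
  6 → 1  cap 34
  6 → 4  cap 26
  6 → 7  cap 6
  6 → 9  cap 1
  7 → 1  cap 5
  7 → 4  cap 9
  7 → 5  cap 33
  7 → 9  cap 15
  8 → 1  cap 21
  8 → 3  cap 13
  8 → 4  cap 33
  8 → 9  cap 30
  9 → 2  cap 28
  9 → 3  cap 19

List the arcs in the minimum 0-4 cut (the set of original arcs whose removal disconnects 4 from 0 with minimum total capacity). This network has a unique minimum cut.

augment #1: 0→5→4 push 1
augment #2: 0→2→7→4 push 9
augment #3: 0→2→8→4 push 5
augment #4: 0→5→6→4 push 1
max flow = 16; residual-reachable set from 0 gives S-side
cut edges (S→T): {(2,8), (5,4), (5,6), (7,4)} total cap 16

Min-cut arcs: {(2,8), (5,4), (5,6), (7,4)} (total capacity 16)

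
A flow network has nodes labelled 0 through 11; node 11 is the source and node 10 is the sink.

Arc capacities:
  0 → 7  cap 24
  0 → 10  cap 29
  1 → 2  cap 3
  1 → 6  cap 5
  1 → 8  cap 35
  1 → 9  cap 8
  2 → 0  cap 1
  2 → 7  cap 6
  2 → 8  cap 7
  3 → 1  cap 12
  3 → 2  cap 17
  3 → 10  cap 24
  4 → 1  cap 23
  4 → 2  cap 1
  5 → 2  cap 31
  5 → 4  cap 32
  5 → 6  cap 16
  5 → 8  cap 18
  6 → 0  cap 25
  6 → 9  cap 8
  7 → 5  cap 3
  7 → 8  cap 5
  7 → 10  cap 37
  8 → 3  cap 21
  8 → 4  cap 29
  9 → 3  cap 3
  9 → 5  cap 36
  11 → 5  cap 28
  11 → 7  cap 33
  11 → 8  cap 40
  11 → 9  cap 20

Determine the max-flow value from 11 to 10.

Maximum flow value: 83

augment #1: 11→7→10 bottleneck 33, total now 33
augment #2: 11→8→3→10 bottleneck 21, total now 54
augment #3: 11→9→3→10 bottleneck 3, total now 57
augment #4: 11→5→2→0→10 bottleneck 1, total now 58
augment #5: 11→5→2→7→10 bottleneck 4, total now 62
augment #6: 11→5→6→0→10 bottleneck 16, total now 78
augment #7: 11→5→4→1→6→0→10 bottleneck 5, total now 83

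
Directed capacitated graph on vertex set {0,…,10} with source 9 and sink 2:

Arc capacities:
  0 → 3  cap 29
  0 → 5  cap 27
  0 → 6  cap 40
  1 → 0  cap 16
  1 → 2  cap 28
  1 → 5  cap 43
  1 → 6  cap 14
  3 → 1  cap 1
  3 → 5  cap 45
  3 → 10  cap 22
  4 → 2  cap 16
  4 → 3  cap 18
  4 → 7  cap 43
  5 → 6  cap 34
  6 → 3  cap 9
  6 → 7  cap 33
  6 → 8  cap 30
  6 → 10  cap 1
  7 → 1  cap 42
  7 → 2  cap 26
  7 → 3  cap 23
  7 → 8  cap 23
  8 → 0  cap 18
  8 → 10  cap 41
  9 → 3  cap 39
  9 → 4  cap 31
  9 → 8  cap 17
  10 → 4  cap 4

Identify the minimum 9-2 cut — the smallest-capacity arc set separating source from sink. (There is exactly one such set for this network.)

augment #1: 9→4→2 push 16
augment #2: 9→3→1→2 push 1
augment #3: 9→4→7→2 push 15
augment #4: 9→3→5→6→7→2 push 11
augment #5: 9→3→5→6→7→1→2 push 22
augment #6: 9→3→10→4→7→1→2 push 4
max flow = 69; residual-reachable set from 9 gives S-side
cut edges (S→T): {(3,1), (6,7), (9,4), (10,4)} total cap 69

Min-cut arcs: {(3,1), (6,7), (9,4), (10,4)} (total capacity 69)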